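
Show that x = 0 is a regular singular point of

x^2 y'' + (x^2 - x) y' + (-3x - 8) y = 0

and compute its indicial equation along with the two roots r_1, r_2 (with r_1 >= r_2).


Divide by x^2 to reach normal form y'' + P_1(x) y' + P_2(x) y = 0 with P_1(x) = 1 - 1/x and P_2(x) = -3/x - 8/x^2.
x = 0 is a singular point because the y'-coefficient 1 - 1/x has a pole at x = 0 and the y-coefficient -3/x - 8/x^2 has a pole at x = 0.
It is a regular singular point because x P_1(x) = p(x) = x - 1 and x^2 P_2(x) = q(x) = -3x - 8 are polynomials, hence analytic at x = 0.
p(0) = -1,  q(0) = -8.
Indicial equation: r(r-1) + p(0) r + q(0) = 0, i.e. r^2 + (p(0) - 1) r + q(0) = 0, i.e. r^2 - 2 r - 8 = 0.
Discriminant: (-2)^2 - 4(-8) = 36, so r = (2 ± 6)/2.
Solving: r_1 = 4, r_2 = -2.

indicial: r^2 - 2 r - 8 = 0; roots r_1 = 4, r_2 = -2


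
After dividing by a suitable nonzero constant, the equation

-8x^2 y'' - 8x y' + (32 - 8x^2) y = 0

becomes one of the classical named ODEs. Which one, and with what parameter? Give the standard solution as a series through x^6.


All three coefficients share the factor -8; dividing through by -8 gives  x^2 y'' + x y' + (x^2 - 4) y = 0.
This matches the Bessel equation x^2 y'' + x y' + (x^2 - nu^2) y = 0 with nu^2 = 4, so nu = 2; the solution bounded at x = 0 is J_2(x).
Frobenius at x = 0: indicial roots ±nu; for r = nu the recurrence k(k + 2nu) c_k = -c_{k-2} gives the standard series J_nu(x) = sum_{k>=0} (-1)^k / (k! (k+nu)!) (x/2)^(2k+nu). Evaluate the first 3 terms:
  k = 0: (-1)^0 / (0! * 2! * 2^2) x^2 = 1/(1*2*4) x^2 = (1/8) x^2
  k = 1: (-1)^1 / (1! * 3! * 2^4) x^4 = -1/(1*6*16) x^4 = (-1/96) x^4
  k = 2: (-1)^2 / (2! * 4! * 2^6) x^6 = 1/(2*24*64) x^6 = (1/3072) x^6
Hence J_2(x) = x^6/3072 - x^4/96 + x^2/8 + ....

J_2(x); series = x^6/3072 - x^4/96 + x^2/8


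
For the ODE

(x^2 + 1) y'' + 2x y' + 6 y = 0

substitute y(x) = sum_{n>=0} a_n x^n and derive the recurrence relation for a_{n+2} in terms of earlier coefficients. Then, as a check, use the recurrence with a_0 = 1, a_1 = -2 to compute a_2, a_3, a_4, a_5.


Substitute y = sum_n a_n x^n.
(1 + 1 x^2) y'' contributes (n+2)(n+1) a_{n+2} + n(n-1) a_n at x^n.
2 x y'(x) contributes 2 n a_n at x^n.
6 y(x) contributes 6 a_n at x^n.
Matching x^n: (n+2)(n+1) a_{n+2} + (n(n-1) + 2 n + 6) a_n = 0.
Thus a_{n+2} = (-n(n-1) - 2 n - 6) / ((n+1)(n+2)) * a_n.

Check with a_0 = 1, a_1 = -2 (apply the recurrence for n = 0, 1, 2, 3): a_0 = 1, a_1 = -2, a_2 = -3, a_3 = 8/3, a_4 = 3, a_5 = -12/5.

a_(n+2) = (-n(n-1) - 2 n - 6) / ((n+1)(n+2)) * a_n; check: a_0 = 1, a_1 = -2, a_2 = -3, a_3 = 8/3, a_4 = 3, a_5 = -12/5


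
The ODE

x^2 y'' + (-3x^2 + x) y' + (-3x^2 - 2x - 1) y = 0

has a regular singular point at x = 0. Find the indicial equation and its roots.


Divide by x^2 to reach normal form y'' + P_1(x) y' + P_2(x) y = 0 with P_1(x) = -3 + 1/x and P_2(x) = -3 - 2/x - 1/x^2.
x = 0 is a singular point because the y'-coefficient -3 + 1/x has a pole at x = 0 and the y-coefficient -3 - 2/x - 1/x^2 has a pole at x = 0.
It is a regular singular point because x P_1(x) = p(x) = 1 - 3x and x^2 P_2(x) = q(x) = -3x^2 - 2x - 1 are polynomials, hence analytic at x = 0.
p(0) = 1,  q(0) = -1.
Indicial equation: r(r-1) + p(0) r + q(0) = 0, i.e. r^2 + (p(0) - 1) r + q(0) = 0, i.e. r^2 - 1 = 0.
Discriminant: (0)^2 - 4(-1) = 4, so r = (0 ± 2)/2.
Solving: r_1 = 1, r_2 = -1.

indicial: r^2 - 1 = 0; roots r_1 = 1, r_2 = -1


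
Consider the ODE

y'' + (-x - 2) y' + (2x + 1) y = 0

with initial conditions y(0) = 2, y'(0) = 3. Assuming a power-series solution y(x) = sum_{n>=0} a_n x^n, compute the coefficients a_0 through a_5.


Ansatz: y(x) = sum_{n>=0} a_n x^n, so y'(x) = sum_{n>=1} n a_n x^(n-1) and y''(x) = sum_{n>=2} n(n-1) a_n x^(n-2).
Substitute into P(x) y'' + Q(x) y' + R(x) y = 0 with P(x) = 1, Q(x) = -x - 2, R(x) = 2x + 1, and match powers of x.
Initial conditions: a_0 = 2, a_1 = 3.
Setting the coefficient of each power of x to zero and solving order by order (substituting the coefficients already found):
  x^0: 2 a_2 - 2 a_1 + a_0 = 0  ->  2 a_2 = 2 a_1 - a_0 = 4  ->  a_2 = 2
  x^1: 6 a_3 - 4 a_2 + 2 a_0 = 0  ->  6 a_3 = 4 a_2 - 2 a_0 = 4  ->  a_3 = 2/3
  x^2: 12 a_4 - 6 a_3 - a_2 + 2 a_1 = 0  ->  12 a_4 = 6 a_3 + a_2 - 2 a_1 = 0  ->  a_4 = 0
  x^3: 20 a_5 - 8 a_4 - 2 a_3 + 2 a_2 = 0  ->  20 a_5 = 8 a_4 + 2 a_3 - 2 a_2 = -8/3  ->  a_5 = -2/15
Truncated series: y(x) = 2 + 3 x + 2 x^2 + (2/3) x^3 - (2/15) x^5 + O(x^6).

a_0 = 2; a_1 = 3; a_2 = 2; a_3 = 2/3; a_4 = 0; a_5 = -2/15


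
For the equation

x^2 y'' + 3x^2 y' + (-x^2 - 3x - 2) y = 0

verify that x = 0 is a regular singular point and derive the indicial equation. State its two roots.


Divide by x^2 to reach normal form y'' + P_1(x) y' + P_2(x) y = 0 with P_1(x) = 3 and P_2(x) = -1 - 3/x - 2/x^2.
x = 0 is a singular point because the y-coefficient -1 - 3/x - 2/x^2 has a pole at x = 0.
It is a regular singular point because x P_1(x) = p(x) = 3x and x^2 P_2(x) = q(x) = -x^2 - 3x - 2 are polynomials, hence analytic at x = 0.
p(0) = 0,  q(0) = -2.
Indicial equation: r(r-1) + p(0) r + q(0) = 0, i.e. r^2 + (p(0) - 1) r + q(0) = 0, i.e. r^2 - 1 r - 2 = 0.
Discriminant: (-1)^2 - 4(-2) = 9, so r = (1 ± 3)/2.
Solving: r_1 = 2, r_2 = -1.

indicial: r^2 - 1 r - 2 = 0; roots r_1 = 2, r_2 = -1


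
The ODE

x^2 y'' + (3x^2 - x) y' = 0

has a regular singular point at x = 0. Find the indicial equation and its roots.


Divide by x^2 to reach normal form y'' + P_1(x) y' + P_2(x) y = 0 with P_1(x) = 3 - 1/x and P_2(x) = 0.
x = 0 is a singular point because the y'-coefficient 3 - 1/x has a pole at x = 0.
It is a regular singular point because x P_1(x) = p(x) = 3x - 1 and x^2 P_2(x) = q(x) = 0 are polynomials, hence analytic at x = 0.
p(0) = -1,  q(0) = 0.
Indicial equation: r(r-1) + p(0) r + q(0) = 0, i.e. r^2 + (p(0) - 1) r + q(0) = 0, i.e. r^2 - 2 r = 0.
Discriminant: (-2)^2 - 4(0) = 4, so r = (2 ± 2)/2.
Solving: r_1 = 2, r_2 = 0.

indicial: r^2 - 2 r = 0; roots r_1 = 2, r_2 = 0


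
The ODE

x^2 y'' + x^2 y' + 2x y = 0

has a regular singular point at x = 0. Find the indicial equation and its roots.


Divide by x^2 to reach normal form y'' + P_1(x) y' + P_2(x) y = 0 with P_1(x) = 1 and P_2(x) = 2/x.
x = 0 is a singular point because the y-coefficient 2/x has a pole at x = 0.
It is a regular singular point because x P_1(x) = p(x) = x and x^2 P_2(x) = q(x) = 2x are polynomials, hence analytic at x = 0.
p(0) = 0,  q(0) = 0.
Indicial equation: r(r-1) + p(0) r + q(0) = 0, i.e. r^2 + (p(0) - 1) r + q(0) = 0, i.e. r^2 - 1 r = 0.
Discriminant: (-1)^2 - 4(0) = 1, so r = (1 ± 1)/2.
Solving: r_1 = 1, r_2 = 0.

indicial: r^2 - 1 r = 0; roots r_1 = 1, r_2 = 0


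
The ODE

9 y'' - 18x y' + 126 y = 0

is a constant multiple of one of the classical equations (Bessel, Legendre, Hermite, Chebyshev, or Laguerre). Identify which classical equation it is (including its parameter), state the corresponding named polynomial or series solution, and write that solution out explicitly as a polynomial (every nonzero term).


All three coefficients share the factor 9; dividing through by 9 gives  y'' - 2x y' + 14 y = 0.
This matches the Hermite equation y'' - 2x y' + 2n y = 0 with 2n = 14, so n = 7; the polynomial solution is H_7(x).
With y = sum_k a_k x^k, matching x^k gives (k+2)(k+1) a_{k+2} = 2(k - n) a_k = 2(k - 7) a_k. The right side vanishes at k = 7, so the series with the parity of 7 terminates at degree 7.
Standard normalization: leading coefficient of H_n is 2^n, so a_7 = 2^7 = 128. Work downward with a_k = (k+1)(k+2) a_{k+2} / (2(k - n)):
  a_5 = (6)(7)(128) / (2(5 - 7)) = 5376/(-4) = -1344
  a_3 = (4)(5)(-1344) / (2(3 - 7)) = -26880/(-8) = 3360
  a_1 = (2)(3)(3360) / (2(1 - 7)) = 20160/(-12) = -1680
Hence H_7(x) = 128 x^7 - 1344 x^5 + 3360 x^3 - 1680 x.

H_7(x); series = 128 x^7 - 1344 x^5 + 3360 x^3 - 1680 x


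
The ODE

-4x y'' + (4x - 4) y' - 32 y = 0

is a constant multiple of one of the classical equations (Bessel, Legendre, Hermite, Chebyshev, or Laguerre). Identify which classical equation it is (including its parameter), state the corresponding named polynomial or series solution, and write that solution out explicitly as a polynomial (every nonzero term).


All three coefficients share the factor -4; dividing through by -4 gives  x y'' + (1 - x) y' + 8 y = 0.
This matches the Laguerre equation x y'' + (1 - x) y' + n y = 0 with n = 8; the polynomial solution is L_8(x).
With y = sum_k a_k x^k, matching x^k gives (k+1)k a_{k+1} + (k+1) a_{k+1} - k a_k + n a_k = 0, i.e. (k+1)^2 a_{k+1} = (k - n) a_k = (k - 8) a_k. The right side vanishes at k = 8, so the series terminates at degree 8.
Standard normalization L_n(0) = 1 gives a_0 = 1. Work upward with a_{k+1} = (k - 8) a_k / (k+1)^2:
  a_1 = (0 - 8)(1) / 1^2 = -8/1 = -8
  a_2 = (1 - 8)(-8) / 2^2 = 56/4 = 14
  a_3 = (2 - 8)(14) / 3^2 = -84/9 = -28/3
  a_4 = (3 - 8)(-28/3) / 4^2 = (140/3)/16 = 35/12
  a_5 = (4 - 8)(35/12) / 5^2 = (-35/3)/25 = -7/15
  a_6 = (5 - 8)(-7/15) / 6^2 = (7/5)/36 = 7/180
  a_7 = (6 - 8)(7/180) / 7^2 = (-7/90)/49 = -1/630
  a_8 = (7 - 8)(-1/630) / 8^2 = (1/630)/64 = 1/40320
Hence L_8(x) = x^8/40320 - x^7/630 + 7 x^6/180 - 7 x^5/15 + 35 x^4/12 - 28 x^3/3 + 14 x^2 - 8 x + 1.

L_8(x); series = x^8/40320 - x^7/630 + 7 x^6/180 - 7 x^5/15 + 35 x^4/12 - 28 x^3/3 + 14 x^2 - 8 x + 1


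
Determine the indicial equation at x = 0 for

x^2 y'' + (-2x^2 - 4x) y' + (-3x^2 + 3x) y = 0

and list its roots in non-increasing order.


Divide by x^2 to reach normal form y'' + P_1(x) y' + P_2(x) y = 0 with P_1(x) = -2 - 4/x and P_2(x) = -3 + 3/x.
x = 0 is a singular point because the y'-coefficient -2 - 4/x has a pole at x = 0 and the y-coefficient -3 + 3/x has a pole at x = 0.
It is a regular singular point because x P_1(x) = p(x) = -2x - 4 and x^2 P_2(x) = q(x) = -3x^2 + 3x are polynomials, hence analytic at x = 0.
p(0) = -4,  q(0) = 0.
Indicial equation: r(r-1) + p(0) r + q(0) = 0, i.e. r^2 + (p(0) - 1) r + q(0) = 0, i.e. r^2 - 5 r = 0.
Discriminant: (-5)^2 - 4(0) = 25, so r = (5 ± 5)/2.
Solving: r_1 = 5, r_2 = 0.

indicial: r^2 - 5 r = 0; roots r_1 = 5, r_2 = 0


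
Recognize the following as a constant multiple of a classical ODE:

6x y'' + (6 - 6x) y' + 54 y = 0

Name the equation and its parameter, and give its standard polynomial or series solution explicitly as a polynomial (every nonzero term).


All three coefficients share the factor 6; dividing through by 6 gives  x y'' + (1 - x) y' + 9 y = 0.
This matches the Laguerre equation x y'' + (1 - x) y' + n y = 0 with n = 9; the polynomial solution is L_9(x).
With y = sum_k a_k x^k, matching x^k gives (k+1)k a_{k+1} + (k+1) a_{k+1} - k a_k + n a_k = 0, i.e. (k+1)^2 a_{k+1} = (k - n) a_k = (k - 9) a_k. The right side vanishes at k = 9, so the series terminates at degree 9.
Standard normalization L_n(0) = 1 gives a_0 = 1. Work upward with a_{k+1} = (k - 9) a_k / (k+1)^2:
  a_1 = (0 - 9)(1) / 1^2 = -9/1 = -9
  a_2 = (1 - 9)(-9) / 2^2 = 72/4 = 18
  a_3 = (2 - 9)(18) / 3^2 = -126/9 = -14
  a_4 = (3 - 9)(-14) / 4^2 = 84/16 = 21/4
  a_5 = (4 - 9)(21/4) / 5^2 = (-105/4)/25 = -21/20
  a_6 = (5 - 9)(-21/20) / 6^2 = (21/5)/36 = 7/60
  a_7 = (6 - 9)(7/60) / 7^2 = (-7/20)/49 = -1/140
  a_8 = (7 - 9)(-1/140) / 8^2 = (1/70)/64 = 1/4480
  a_9 = (8 - 9)(1/4480) / 9^2 = (-1/4480)/81 = -1/362880
Hence L_9(x) = -x^9/362880 + x^8/4480 - x^7/140 + 7 x^6/60 - 21 x^5/20 + 21 x^4/4 - 14 x^3 + 18 x^2 - 9 x + 1.

L_9(x); series = -x^9/362880 + x^8/4480 - x^7/140 + 7 x^6/60 - 21 x^5/20 + 21 x^4/4 - 14 x^3 + 18 x^2 - 9 x + 1


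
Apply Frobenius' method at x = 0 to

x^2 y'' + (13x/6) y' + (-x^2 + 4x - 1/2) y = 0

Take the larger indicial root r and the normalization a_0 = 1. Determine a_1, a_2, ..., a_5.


Write in Frobenius form y'' + (p(x)/x) y' + (q(x)/x^2) y = 0:
  p(x) = 13/6,  q(x) = -x^2 + 4x - 1/2.
Indicial equation: r(r-1) + (13/6) r + (-1/2) = 0 -> roots r_1 = 1/3, r_2 = -3/2.
Take r = r_1 = 1/3. Let y(x) = x^r sum_{n>=0} a_n x^n with a_0 = 1.
Substitute y = x^r sum a_n x^n and match x^{r+n}. The recurrence is
  D(n) a_n + 4 a_{n-1} - 1 a_{n-2} = 0,  where D(n) = (r+n)(r+n-1) + (13/6)(r+n) + (-1/2).
  a_n = [-4 a_{n-1} + 1 a_{n-2}] / D(n).
Since the indicial polynomial factors as (r - r_1)(r - r_2), D(n) = (r_1 + n - r_1)(r_1 + n - r_2) = n(n + 11/6).
Evaluating step by step (a_0 = 1):
  n = 1: D(1) = 1(1 + 11/6) = 17/6; numerator = -4(1) = -4; a_1 = (-4)/(17/6) = -24/17
  n = 2: D(2) = 2(2 + 11/6) = 23/3; numerator = -4(-24/17) + 1(1) = 113/17; a_2 = (113/17)/(23/3) = 339/391
  n = 3: D(3) = 3(3 + 11/6) = 29/2; numerator = -4(339/391) + 1(-24/17) = -1908/391; a_3 = (-1908/391)/(29/2) = -3816/11339
  n = 4: D(4) = 4(4 + 11/6) = 70/3; numerator = -4(-3816/11339) + 1(339/391) = 25095/11339; a_4 = (25095/11339)/(70/3) = 2151/22678
  n = 5: D(5) = 5(5 + 11/6) = 205/6; numerator = -4(2151/22678) + 1(-3816/11339) = -8118/11339; a_5 = (-8118/11339)/(205/6) = -1188/56695

r = 1/3; a_0 = 1; a_1 = -24/17; a_2 = 339/391; a_3 = -3816/11339; a_4 = 2151/22678; a_5 = -1188/56695


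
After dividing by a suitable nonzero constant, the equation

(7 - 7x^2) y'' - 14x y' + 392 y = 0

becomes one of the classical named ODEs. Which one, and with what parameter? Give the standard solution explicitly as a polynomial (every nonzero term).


All three coefficients share the factor 7; dividing through by 7 gives  (1 - x^2) y'' - 2x y' + 56 y = 0.
This matches the Legendre equation (1 - x^2) y'' - 2x y' + n(n+1) y = 0 (note the -2x y' term) with n(n+1) = 56, so n = 7; the polynomial solution is P_7(x).
With y = sum_k a_k x^k, matching x^k gives (k+2)(k+1) a_{k+2} = [k(k+1) - n(n+1)] a_k = (k - 7)(k + 8) a_k. The right side vanishes at k = 7, so the series with the parity of 7 terminates at degree 7.
Standard normalization (P_n(1) = 1): leading coefficient (2n)!/(2^n (n!)^2) = 87178291200/(128*25401600) = 429/16, so a_7 = 429/16. Work downward with a_k = (k+1)(k+2) a_{k+2} / ((k - 7)(k + 8)):
  a_5 = (6)(7)(429/16) / ((5 - 7)(5 + 8)) = (9009/8)/(-26) = -693/16
  a_3 = (4)(5)(-693/16) / ((3 - 7)(3 + 8)) = (-3465/4)/(-44) = 315/16
  a_1 = (2)(3)(315/16) / ((1 - 7)(1 + 8)) = (945/8)/(-54) = -35/16
Hence P_7(x) = 429 x^7/16 - 693 x^5/16 + 315 x^3/16 - 35 x/16.

P_7(x); series = 429 x^7/16 - 693 x^5/16 + 315 x^3/16 - 35 x/16


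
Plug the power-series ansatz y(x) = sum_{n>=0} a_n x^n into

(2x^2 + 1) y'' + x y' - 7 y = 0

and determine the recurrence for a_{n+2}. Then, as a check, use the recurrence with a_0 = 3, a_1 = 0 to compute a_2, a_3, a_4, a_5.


Substitute y = sum_n a_n x^n.
(1 + 2 x^2) y'' contributes (n+2)(n+1) a_{n+2} + 2 n(n-1) a_n at x^n.
x y'(x) contributes n a_n at x^n.
-7 y(x) contributes -7 a_n at x^n.
Matching x^n: (n+2)(n+1) a_{n+2} + (2 n(n-1) + n - 7) a_n = 0.
Thus a_{n+2} = (-2 n(n-1) - n + 7) / ((n+1)(n+2)) * a_n.

Check with a_0 = 3, a_1 = 0 (apply the recurrence for n = 0, 1, 2, 3): a_0 = 3, a_1 = 0, a_2 = 21/2, a_3 = 0, a_4 = 7/8, a_5 = 0.

a_(n+2) = (-2 n(n-1) - n + 7) / ((n+1)(n+2)) * a_n; check: a_0 = 3, a_1 = 0, a_2 = 21/2, a_3 = 0, a_4 = 7/8, a_5 = 0


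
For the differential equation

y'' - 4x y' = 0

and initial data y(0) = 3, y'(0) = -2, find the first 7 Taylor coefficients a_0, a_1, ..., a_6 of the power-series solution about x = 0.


Ansatz: y(x) = sum_{n>=0} a_n x^n, so y'(x) = sum_{n>=1} n a_n x^(n-1) and y''(x) = sum_{n>=2} n(n-1) a_n x^(n-2).
Substitute into P(x) y'' + Q(x) y' + R(x) y = 0 with P(x) = 1, Q(x) = -4x, R(x) = 0, and match powers of x.
Initial conditions: a_0 = 3, a_1 = -2.
Setting the coefficient of each power of x to zero and solving order by order (substituting the coefficients already found):
  x^0: 2 a_2 = 0  ->  a_2 = 0
  x^1: 6 a_3 - 4 a_1 = 0  ->  6 a_3 = 4 a_1 = -8  ->  a_3 = -4/3
  x^2: 12 a_4 - 8 a_2 = 0  ->  12 a_4 = 8 a_2 = 0  ->  a_4 = 0
  x^3: 20 a_5 - 12 a_3 = 0  ->  20 a_5 = 12 a_3 = -16  ->  a_5 = -4/5
  x^4: 30 a_6 - 16 a_4 = 0  ->  30 a_6 = 16 a_4 = 0  ->  a_6 = 0
Truncated series: y(x) = 3 - 2 x - (4/3) x^3 - (4/5) x^5 + O(x^7).

a_0 = 3; a_1 = -2; a_2 = 0; a_3 = -4/3; a_4 = 0; a_5 = -4/5; a_6 = 0


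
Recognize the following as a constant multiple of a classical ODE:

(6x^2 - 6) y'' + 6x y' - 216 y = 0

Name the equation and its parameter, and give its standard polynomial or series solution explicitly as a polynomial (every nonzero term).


All three coefficients share the factor -6; dividing through by -6 gives  (1 - x^2) y'' - x y' + 36 y = 0.
This matches the Chebyshev equation (1 - x^2) y'' - x y' + n^2 y = 0 (note the -x y' term, not -2x y') with n^2 = 36, so n = 6; the polynomial solution is T_6(x).
With y = sum_k a_k x^k, matching x^k gives (k+2)(k+1) a_{k+2} = (k^2 - n^2) a_k = (k - 6)(k + 6) a_k. The right side vanishes at k = 6, so the series with the parity of 6 terminates at degree 6.
Standard normalization: leading coefficient of T_n is 2^(n-1), so a_6 = 2^5 = 32. Work downward with a_k = (k+1)(k+2) a_{k+2} / ((k - 6)(k + 6)):
  a_4 = (5)(6)(32) / ((4 - 6)(4 + 6)) = 960/(-20) = -48
  a_2 = (3)(4)(-48) / ((2 - 6)(2 + 6)) = -576/(-32) = 18
  a_0 = (1)(2)(18) / ((0 - 6)(0 + 6)) = 36/(-36) = -1
Hence T_6(x) = 32 x^6 - 48 x^4 + 18 x^2 - 1.

T_6(x); series = 32 x^6 - 48 x^4 + 18 x^2 - 1


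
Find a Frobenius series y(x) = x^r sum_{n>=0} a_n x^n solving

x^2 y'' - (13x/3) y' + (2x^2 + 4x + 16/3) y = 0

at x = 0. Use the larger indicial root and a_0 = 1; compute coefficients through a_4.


Write in Frobenius form y'' + (p(x)/x) y' + (q(x)/x^2) y = 0:
  p(x) = -13/3,  q(x) = 2x^2 + 4x + 16/3.
Indicial equation: r(r-1) + (-13/3) r + (16/3) = 0 -> roots r_1 = 4, r_2 = 4/3.
Take r = r_1 = 4. Let y(x) = x^r sum_{n>=0} a_n x^n with a_0 = 1.
Substitute y = x^r sum a_n x^n and match x^{r+n}. The recurrence is
  D(n) a_n + 4 a_{n-1} + 2 a_{n-2} = 0,  where D(n) = (r+n)(r+n-1) + (-13/3)(r+n) + (16/3).
  a_n = [-4 a_{n-1} - 2 a_{n-2}] / D(n).
Since the indicial polynomial factors as (r - r_1)(r - r_2), D(n) = (r_1 + n - r_1)(r_1 + n - r_2) = n(n + 8/3).
Evaluating step by step (a_0 = 1):
  n = 1: D(1) = 1(1 + 8/3) = 11/3; numerator = -4(1) = -4; a_1 = (-4)/(11/3) = -12/11
  n = 2: D(2) = 2(2 + 8/3) = 28/3; numerator = -4(-12/11) - 2(1) = 26/11; a_2 = (26/11)/(28/3) = 39/154
  n = 3: D(3) = 3(3 + 8/3) = 17; numerator = -4(39/154) - 2(-12/11) = 90/77; a_3 = (90/77)/(17) = 90/1309
  n = 4: D(4) = 4(4 + 8/3) = 80/3; numerator = -4(90/1309) - 2(39/154) = -93/119; a_4 = (-93/119)/(80/3) = -279/9520

r = 4; a_0 = 1; a_1 = -12/11; a_2 = 39/154; a_3 = 90/1309; a_4 = -279/9520


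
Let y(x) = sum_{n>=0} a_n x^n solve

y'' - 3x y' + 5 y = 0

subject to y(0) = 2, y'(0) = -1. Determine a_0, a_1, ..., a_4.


Ansatz: y(x) = sum_{n>=0} a_n x^n, so y'(x) = sum_{n>=1} n a_n x^(n-1) and y''(x) = sum_{n>=2} n(n-1) a_n x^(n-2).
Substitute into P(x) y'' + Q(x) y' + R(x) y = 0 with P(x) = 1, Q(x) = -3x, R(x) = 5, and match powers of x.
Initial conditions: a_0 = 2, a_1 = -1.
Setting the coefficient of each power of x to zero and solving order by order (substituting the coefficients already found):
  x^0: 2 a_2 + 5 a_0 = 0  ->  2 a_2 = -5 a_0 = -10  ->  a_2 = -5
  x^1: 6 a_3 + 2 a_1 = 0  ->  6 a_3 = -2 a_1 = 2  ->  a_3 = 1/3
  x^2: 12 a_4 - a_2 = 0  ->  12 a_4 = a_2 = -5  ->  a_4 = -5/12
Truncated series: y(x) = 2 - x - 5 x^2 + (1/3) x^3 - (5/12) x^4 + O(x^5).

a_0 = 2; a_1 = -1; a_2 = -5; a_3 = 1/3; a_4 = -5/12


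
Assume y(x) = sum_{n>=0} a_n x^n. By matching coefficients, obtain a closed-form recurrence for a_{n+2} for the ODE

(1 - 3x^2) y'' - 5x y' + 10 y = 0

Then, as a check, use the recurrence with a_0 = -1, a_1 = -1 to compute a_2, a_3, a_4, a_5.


Substitute y = sum_n a_n x^n.
(1 - 3 x^2) y'' contributes (n+2)(n+1) a_{n+2} - 3 n(n-1) a_n at x^n.
-5 x y'(x) contributes -5 n a_n at x^n.
10 y(x) contributes 10 a_n at x^n.
Matching x^n: (n+2)(n+1) a_{n+2} + (-3 n(n-1) - 5 n + 10) a_n = 0.
Thus a_{n+2} = (3 n(n-1) + 5 n - 10) / ((n+1)(n+2)) * a_n.

Check with a_0 = -1, a_1 = -1 (apply the recurrence for n = 0, 1, 2, 3): a_0 = -1, a_1 = -1, a_2 = 5, a_3 = 5/6, a_4 = 5/2, a_5 = 23/24.

a_(n+2) = (3 n(n-1) + 5 n - 10) / ((n+1)(n+2)) * a_n; check: a_0 = -1, a_1 = -1, a_2 = 5, a_3 = 5/6, a_4 = 5/2, a_5 = 23/24


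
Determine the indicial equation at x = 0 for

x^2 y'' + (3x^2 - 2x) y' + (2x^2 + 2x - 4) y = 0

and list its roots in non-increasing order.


Divide by x^2 to reach normal form y'' + P_1(x) y' + P_2(x) y = 0 with P_1(x) = 3 - 2/x and P_2(x) = 2 + 2/x - 4/x^2.
x = 0 is a singular point because the y'-coefficient 3 - 2/x has a pole at x = 0 and the y-coefficient 2 + 2/x - 4/x^2 has a pole at x = 0.
It is a regular singular point because x P_1(x) = p(x) = 3x - 2 and x^2 P_2(x) = q(x) = 2x^2 + 2x - 4 are polynomials, hence analytic at x = 0.
p(0) = -2,  q(0) = -4.
Indicial equation: r(r-1) + p(0) r + q(0) = 0, i.e. r^2 + (p(0) - 1) r + q(0) = 0, i.e. r^2 - 3 r - 4 = 0.
Discriminant: (-3)^2 - 4(-4) = 25, so r = (3 ± 5)/2.
Solving: r_1 = 4, r_2 = -1.

indicial: r^2 - 3 r - 4 = 0; roots r_1 = 4, r_2 = -1


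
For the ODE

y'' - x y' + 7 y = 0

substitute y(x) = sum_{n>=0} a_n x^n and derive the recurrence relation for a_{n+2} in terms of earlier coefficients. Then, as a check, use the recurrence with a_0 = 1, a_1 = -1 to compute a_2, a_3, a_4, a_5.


Substitute y = sum_n a_n x^n.
y''(x) has coefficient (n+2)(n+1) a_{n+2} at x^n;
-x y'(x) has coefficient -n a_n at x^n (shift);
7 y(x) has coefficient 7 a_n at x^n.
Matching x^n: (n+2)(n+1) a_{n+2} + (-n + 7) a_n = 0.
Thus a_{n+2} = (n - 7) / ((n+1)(n+2)) * a_n.

Check with a_0 = 1, a_1 = -1 (apply the recurrence for n = 0, 1, 2, 3): a_0 = 1, a_1 = -1, a_2 = -7/2, a_3 = 1, a_4 = 35/24, a_5 = -1/5.

a_(n+2) = (n - 7) / ((n+1)(n+2)) * a_n; check: a_0 = 1, a_1 = -1, a_2 = -7/2, a_3 = 1, a_4 = 35/24, a_5 = -1/5


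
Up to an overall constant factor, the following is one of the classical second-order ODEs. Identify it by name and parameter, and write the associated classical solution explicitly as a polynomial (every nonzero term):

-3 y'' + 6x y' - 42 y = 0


All three coefficients share the factor -3; dividing through by -3 gives  y'' - 2x y' + 14 y = 0.
This matches the Hermite equation y'' - 2x y' + 2n y = 0 with 2n = 14, so n = 7; the polynomial solution is H_7(x).
With y = sum_k a_k x^k, matching x^k gives (k+2)(k+1) a_{k+2} = 2(k - n) a_k = 2(k - 7) a_k. The right side vanishes at k = 7, so the series with the parity of 7 terminates at degree 7.
Standard normalization: leading coefficient of H_n is 2^n, so a_7 = 2^7 = 128. Work downward with a_k = (k+1)(k+2) a_{k+2} / (2(k - n)):
  a_5 = (6)(7)(128) / (2(5 - 7)) = 5376/(-4) = -1344
  a_3 = (4)(5)(-1344) / (2(3 - 7)) = -26880/(-8) = 3360
  a_1 = (2)(3)(3360) / (2(1 - 7)) = 20160/(-12) = -1680
Hence H_7(x) = 128 x^7 - 1344 x^5 + 3360 x^3 - 1680 x.

H_7(x); series = 128 x^7 - 1344 x^5 + 3360 x^3 - 1680 x


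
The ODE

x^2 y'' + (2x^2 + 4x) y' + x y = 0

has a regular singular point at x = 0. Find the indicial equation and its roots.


Divide by x^2 to reach normal form y'' + P_1(x) y' + P_2(x) y = 0 with P_1(x) = 2 + 4/x and P_2(x) = 1/x.
x = 0 is a singular point because the y'-coefficient 2 + 4/x has a pole at x = 0 and the y-coefficient 1/x has a pole at x = 0.
It is a regular singular point because x P_1(x) = p(x) = 2x + 4 and x^2 P_2(x) = q(x) = x are polynomials, hence analytic at x = 0.
p(0) = 4,  q(0) = 0.
Indicial equation: r(r-1) + p(0) r + q(0) = 0, i.e. r^2 + (p(0) - 1) r + q(0) = 0, i.e. r^2 + 3 r = 0.
Discriminant: (3)^2 - 4(0) = 9, so r = (-3 ± 3)/2.
Solving: r_1 = 0, r_2 = -3.

indicial: r^2 + 3 r = 0; roots r_1 = 0, r_2 = -3


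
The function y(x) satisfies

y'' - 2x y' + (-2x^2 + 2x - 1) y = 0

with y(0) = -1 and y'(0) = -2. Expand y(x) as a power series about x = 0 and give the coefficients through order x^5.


Ansatz: y(x) = sum_{n>=0} a_n x^n, so y'(x) = sum_{n>=1} n a_n x^(n-1) and y''(x) = sum_{n>=2} n(n-1) a_n x^(n-2).
Substitute into P(x) y'' + Q(x) y' + R(x) y = 0 with P(x) = 1, Q(x) = -2x, R(x) = -2x^2 + 2x - 1, and match powers of x.
Initial conditions: a_0 = -1, a_1 = -2.
Setting the coefficient of each power of x to zero and solving order by order (substituting the coefficients already found):
  x^0: 2 a_2 - a_0 = 0  ->  2 a_2 = a_0 = -1  ->  a_2 = -1/2
  x^1: 6 a_3 - 3 a_1 + 2 a_0 = 0  ->  6 a_3 = 3 a_1 - 2 a_0 = -4  ->  a_3 = -2/3
  x^2: 12 a_4 - 5 a_2 + 2 a_1 - 2 a_0 = 0  ->  12 a_4 = 5 a_2 - 2 a_1 + 2 a_0 = -1/2  ->  a_4 = -1/24
  x^3: 20 a_5 - 7 a_3 + 2 a_2 - 2 a_1 = 0  ->  20 a_5 = 7 a_3 - 2 a_2 + 2 a_1 = -23/3  ->  a_5 = -23/60
Truncated series: y(x) = -1 - 2 x - (1/2) x^2 - (2/3) x^3 - (1/24) x^4 - (23/60) x^5 + O(x^6).

a_0 = -1; a_1 = -2; a_2 = -1/2; a_3 = -2/3; a_4 = -1/24; a_5 = -23/60


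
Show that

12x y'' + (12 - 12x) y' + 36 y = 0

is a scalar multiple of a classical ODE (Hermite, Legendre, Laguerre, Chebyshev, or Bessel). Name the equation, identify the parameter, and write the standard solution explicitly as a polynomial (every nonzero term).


All three coefficients share the factor 12; dividing through by 12 gives  x y'' + (1 - x) y' + 3 y = 0.
This matches the Laguerre equation x y'' + (1 - x) y' + n y = 0 with n = 3; the polynomial solution is L_3(x).
With y = sum_k a_k x^k, matching x^k gives (k+1)k a_{k+1} + (k+1) a_{k+1} - k a_k + n a_k = 0, i.e. (k+1)^2 a_{k+1} = (k - n) a_k = (k - 3) a_k. The right side vanishes at k = 3, so the series terminates at degree 3.
Standard normalization L_n(0) = 1 gives a_0 = 1. Work upward with a_{k+1} = (k - 3) a_k / (k+1)^2:
  a_1 = (0 - 3)(1) / 1^2 = -3/1 = -3
  a_2 = (1 - 3)(-3) / 2^2 = 6/4 = 3/2
  a_3 = (2 - 3)(3/2) / 3^2 = (-3/2)/9 = -1/6
Hence L_3(x) = -x^3/6 + 3 x^2/2 - 3 x + 1.

L_3(x); series = -x^3/6 + 3 x^2/2 - 3 x + 1


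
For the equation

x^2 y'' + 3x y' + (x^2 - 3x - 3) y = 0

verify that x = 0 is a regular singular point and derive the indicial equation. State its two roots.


Divide by x^2 to reach normal form y'' + P_1(x) y' + P_2(x) y = 0 with P_1(x) = 3/x and P_2(x) = 1 - 3/x - 3/x^2.
x = 0 is a singular point because the y'-coefficient 3/x has a pole at x = 0 and the y-coefficient 1 - 3/x - 3/x^2 has a pole at x = 0.
It is a regular singular point because x P_1(x) = p(x) = 3 and x^2 P_2(x) = q(x) = x^2 - 3x - 3 are polynomials, hence analytic at x = 0.
p(0) = 3,  q(0) = -3.
Indicial equation: r(r-1) + p(0) r + q(0) = 0, i.e. r^2 + (p(0) - 1) r + q(0) = 0, i.e. r^2 + 2 r - 3 = 0.
Discriminant: (2)^2 - 4(-3) = 16, so r = (-2 ± 4)/2.
Solving: r_1 = 1, r_2 = -3.

indicial: r^2 + 2 r - 3 = 0; roots r_1 = 1, r_2 = -3


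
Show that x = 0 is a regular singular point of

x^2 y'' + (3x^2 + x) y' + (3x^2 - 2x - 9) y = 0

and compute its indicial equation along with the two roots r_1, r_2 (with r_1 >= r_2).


Divide by x^2 to reach normal form y'' + P_1(x) y' + P_2(x) y = 0 with P_1(x) = 3 + 1/x and P_2(x) = 3 - 2/x - 9/x^2.
x = 0 is a singular point because the y'-coefficient 3 + 1/x has a pole at x = 0 and the y-coefficient 3 - 2/x - 9/x^2 has a pole at x = 0.
It is a regular singular point because x P_1(x) = p(x) = 3x + 1 and x^2 P_2(x) = q(x) = 3x^2 - 2x - 9 are polynomials, hence analytic at x = 0.
p(0) = 1,  q(0) = -9.
Indicial equation: r(r-1) + p(0) r + q(0) = 0, i.e. r^2 + (p(0) - 1) r + q(0) = 0, i.e. r^2 - 9 = 0.
Discriminant: (0)^2 - 4(-9) = 36, so r = (0 ± 6)/2.
Solving: r_1 = 3, r_2 = -3.

indicial: r^2 - 9 = 0; roots r_1 = 3, r_2 = -3


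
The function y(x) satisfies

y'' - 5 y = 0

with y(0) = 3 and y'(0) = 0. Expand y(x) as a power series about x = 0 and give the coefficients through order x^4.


Ansatz: y(x) = sum_{n>=0} a_n x^n, so y'(x) = sum_{n>=1} n a_n x^(n-1) and y''(x) = sum_{n>=2} n(n-1) a_n x^(n-2).
Substitute into P(x) y'' + Q(x) y' + R(x) y = 0 with P(x) = 1, Q(x) = 0, R(x) = -5, and match powers of x.
Initial conditions: a_0 = 3, a_1 = 0.
Setting the coefficient of each power of x to zero and solving order by order (substituting the coefficients already found):
  x^0: 2 a_2 - 5 a_0 = 0  ->  2 a_2 = 5 a_0 = 15  ->  a_2 = 15/2
  x^1: 6 a_3 - 5 a_1 = 0  ->  6 a_3 = 5 a_1 = 0  ->  a_3 = 0
  x^2: 12 a_4 - 5 a_2 = 0  ->  12 a_4 = 5 a_2 = 75/2  ->  a_4 = 25/8
Truncated series: y(x) = 3 + (15/2) x^2 + (25/8) x^4 + O(x^5).

a_0 = 3; a_1 = 0; a_2 = 15/2; a_3 = 0; a_4 = 25/8


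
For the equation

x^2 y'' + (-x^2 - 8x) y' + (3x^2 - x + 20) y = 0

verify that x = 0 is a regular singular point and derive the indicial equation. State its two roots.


Divide by x^2 to reach normal form y'' + P_1(x) y' + P_2(x) y = 0 with P_1(x) = -1 - 8/x and P_2(x) = 3 - 1/x + 20/x^2.
x = 0 is a singular point because the y'-coefficient -1 - 8/x has a pole at x = 0 and the y-coefficient 3 - 1/x + 20/x^2 has a pole at x = 0.
It is a regular singular point because x P_1(x) = p(x) = -x - 8 and x^2 P_2(x) = q(x) = 3x^2 - x + 20 are polynomials, hence analytic at x = 0.
p(0) = -8,  q(0) = 20.
Indicial equation: r(r-1) + p(0) r + q(0) = 0, i.e. r^2 + (p(0) - 1) r + q(0) = 0, i.e. r^2 - 9 r + 20 = 0.
Discriminant: (-9)^2 - 4(20) = 1, so r = (9 ± 1)/2.
Solving: r_1 = 5, r_2 = 4.

indicial: r^2 - 9 r + 20 = 0; roots r_1 = 5, r_2 = 4


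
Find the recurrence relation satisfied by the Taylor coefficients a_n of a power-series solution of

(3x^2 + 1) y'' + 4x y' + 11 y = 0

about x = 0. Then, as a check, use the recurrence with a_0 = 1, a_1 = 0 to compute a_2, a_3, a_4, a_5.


Substitute y = sum_n a_n x^n.
(1 + 3 x^2) y'' contributes (n+2)(n+1) a_{n+2} + 3 n(n-1) a_n at x^n.
4 x y'(x) contributes 4 n a_n at x^n.
11 y(x) contributes 11 a_n at x^n.
Matching x^n: (n+2)(n+1) a_{n+2} + (3 n(n-1) + 4 n + 11) a_n = 0.
Thus a_{n+2} = (-3 n(n-1) - 4 n - 11) / ((n+1)(n+2)) * a_n.

Check with a_0 = 1, a_1 = 0 (apply the recurrence for n = 0, 1, 2, 3): a_0 = 1, a_1 = 0, a_2 = -11/2, a_3 = 0, a_4 = 275/24, a_5 = 0.

a_(n+2) = (-3 n(n-1) - 4 n - 11) / ((n+1)(n+2)) * a_n; check: a_0 = 1, a_1 = 0, a_2 = -11/2, a_3 = 0, a_4 = 275/24, a_5 = 0


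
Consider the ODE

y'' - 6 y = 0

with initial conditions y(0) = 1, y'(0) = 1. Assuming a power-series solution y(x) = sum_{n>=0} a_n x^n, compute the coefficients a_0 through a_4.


Ansatz: y(x) = sum_{n>=0} a_n x^n, so y'(x) = sum_{n>=1} n a_n x^(n-1) and y''(x) = sum_{n>=2} n(n-1) a_n x^(n-2).
Substitute into P(x) y'' + Q(x) y' + R(x) y = 0 with P(x) = 1, Q(x) = 0, R(x) = -6, and match powers of x.
Initial conditions: a_0 = 1, a_1 = 1.
Setting the coefficient of each power of x to zero and solving order by order (substituting the coefficients already found):
  x^0: 2 a_2 - 6 a_0 = 0  ->  2 a_2 = 6 a_0 = 6  ->  a_2 = 3
  x^1: 6 a_3 - 6 a_1 = 0  ->  6 a_3 = 6 a_1 = 6  ->  a_3 = 1
  x^2: 12 a_4 - 6 a_2 = 0  ->  12 a_4 = 6 a_2 = 18  ->  a_4 = 3/2
Truncated series: y(x) = 1 + x + 3 x^2 + x^3 + (3/2) x^4 + O(x^5).

a_0 = 1; a_1 = 1; a_2 = 3; a_3 = 1; a_4 = 3/2


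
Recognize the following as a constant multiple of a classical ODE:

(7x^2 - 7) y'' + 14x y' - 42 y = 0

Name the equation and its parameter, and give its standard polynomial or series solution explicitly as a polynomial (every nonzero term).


All three coefficients share the factor -7; dividing through by -7 gives  (1 - x^2) y'' - 2x y' + 6 y = 0.
This matches the Legendre equation (1 - x^2) y'' - 2x y' + n(n+1) y = 0 (note the -2x y' term) with n(n+1) = 6, so n = 2; the polynomial solution is P_2(x).
With y = sum_k a_k x^k, matching x^k gives (k+2)(k+1) a_{k+2} = [k(k+1) - n(n+1)] a_k = (k - 2)(k + 3) a_k. The right side vanishes at k = 2, so the series with the parity of 2 terminates at degree 2.
Standard normalization (P_n(1) = 1): leading coefficient (2n)!/(2^n (n!)^2) = 24/(4*4) = 3/2, so a_2 = 3/2. Work downward with a_k = (k+1)(k+2) a_{k+2} / ((k - 2)(k + 3)):
  a_0 = (1)(2)(3/2) / ((0 - 2)(0 + 3)) = 3/(-6) = -1/2
Hence P_2(x) = 3 x^2/2 - 1/2.

P_2(x); series = 3 x^2/2 - 1/2


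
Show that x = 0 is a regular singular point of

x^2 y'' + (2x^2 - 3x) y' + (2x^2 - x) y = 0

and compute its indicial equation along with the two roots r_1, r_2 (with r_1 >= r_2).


Divide by x^2 to reach normal form y'' + P_1(x) y' + P_2(x) y = 0 with P_1(x) = 2 - 3/x and P_2(x) = 2 - 1/x.
x = 0 is a singular point because the y'-coefficient 2 - 3/x has a pole at x = 0 and the y-coefficient 2 - 1/x has a pole at x = 0.
It is a regular singular point because x P_1(x) = p(x) = 2x - 3 and x^2 P_2(x) = q(x) = 2x^2 - x are polynomials, hence analytic at x = 0.
p(0) = -3,  q(0) = 0.
Indicial equation: r(r-1) + p(0) r + q(0) = 0, i.e. r^2 + (p(0) - 1) r + q(0) = 0, i.e. r^2 - 4 r = 0.
Discriminant: (-4)^2 - 4(0) = 16, so r = (4 ± 4)/2.
Solving: r_1 = 4, r_2 = 0.

indicial: r^2 - 4 r = 0; roots r_1 = 4, r_2 = 0


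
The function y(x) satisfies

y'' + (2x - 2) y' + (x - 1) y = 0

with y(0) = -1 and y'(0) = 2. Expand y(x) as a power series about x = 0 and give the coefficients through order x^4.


Ansatz: y(x) = sum_{n>=0} a_n x^n, so y'(x) = sum_{n>=1} n a_n x^(n-1) and y''(x) = sum_{n>=2} n(n-1) a_n x^(n-2).
Substitute into P(x) y'' + Q(x) y' + R(x) y = 0 with P(x) = 1, Q(x) = 2x - 2, R(x) = x - 1, and match powers of x.
Initial conditions: a_0 = -1, a_1 = 2.
Setting the coefficient of each power of x to zero and solving order by order (substituting the coefficients already found):
  x^0: 2 a_2 - 2 a_1 - a_0 = 0  ->  2 a_2 = 2 a_1 + a_0 = 3  ->  a_2 = 3/2
  x^1: 6 a_3 - 4 a_2 + a_1 + a_0 = 0  ->  6 a_3 = 4 a_2 - a_1 - a_0 = 5  ->  a_3 = 5/6
  x^2: 12 a_4 - 6 a_3 + 3 a_2 + a_1 = 0  ->  12 a_4 = 6 a_3 - 3 a_2 - a_1 = -3/2  ->  a_4 = -1/8
Truncated series: y(x) = -1 + 2 x + (3/2) x^2 + (5/6) x^3 - (1/8) x^4 + O(x^5).

a_0 = -1; a_1 = 2; a_2 = 3/2; a_3 = 5/6; a_4 = -1/8


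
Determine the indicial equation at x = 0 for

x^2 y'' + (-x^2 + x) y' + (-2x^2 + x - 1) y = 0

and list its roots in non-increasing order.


Divide by x^2 to reach normal form y'' + P_1(x) y' + P_2(x) y = 0 with P_1(x) = -1 + 1/x and P_2(x) = -2 + 1/x - 1/x^2.
x = 0 is a singular point because the y'-coefficient -1 + 1/x has a pole at x = 0 and the y-coefficient -2 + 1/x - 1/x^2 has a pole at x = 0.
It is a regular singular point because x P_1(x) = p(x) = 1 - x and x^2 P_2(x) = q(x) = -2x^2 + x - 1 are polynomials, hence analytic at x = 0.
p(0) = 1,  q(0) = -1.
Indicial equation: r(r-1) + p(0) r + q(0) = 0, i.e. r^2 + (p(0) - 1) r + q(0) = 0, i.e. r^2 - 1 = 0.
Discriminant: (0)^2 - 4(-1) = 4, so r = (0 ± 2)/2.
Solving: r_1 = 1, r_2 = -1.

indicial: r^2 - 1 = 0; roots r_1 = 1, r_2 = -1


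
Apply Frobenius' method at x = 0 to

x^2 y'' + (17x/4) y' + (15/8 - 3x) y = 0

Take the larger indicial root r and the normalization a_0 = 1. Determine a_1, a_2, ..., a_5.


Write in Frobenius form y'' + (p(x)/x) y' + (q(x)/x^2) y = 0:
  p(x) = 17/4,  q(x) = 15/8 - 3x.
Indicial equation: r(r-1) + (17/4) r + (15/8) = 0 -> roots r_1 = -3/4, r_2 = -5/2.
Take r = r_1 = -3/4. Let y(x) = x^r sum_{n>=0} a_n x^n with a_0 = 1.
Substitute y = x^r sum a_n x^n and match x^{r+n}. The recurrence is
  D(n) a_n - 3 a_{n-1} = 0,  where D(n) = (r+n)(r+n-1) + (17/4)(r+n) + (15/8).
  a_n = 3 / D(n) * a_{n-1}.
Since the indicial polynomial factors as (r - r_1)(r - r_2), D(n) = (r_1 + n - r_1)(r_1 + n - r_2) = n(n + 7/4).
Evaluating step by step (a_0 = 1):
  n = 1: D(1) = 1(1 + 7/4) = 11/4; numerator = 3(1) = 3; a_1 = (3)/(11/4) = 12/11
  n = 2: D(2) = 2(2 + 7/4) = 15/2; numerator = 3(12/11) = 36/11; a_2 = (36/11)/(15/2) = 24/55
  n = 3: D(3) = 3(3 + 7/4) = 57/4; numerator = 3(24/55) = 72/55; a_3 = (72/55)/(57/4) = 96/1045
  n = 4: D(4) = 4(4 + 7/4) = 23; numerator = 3(96/1045) = 288/1045; a_4 = (288/1045)/(23) = 288/24035
  n = 5: D(5) = 5(5 + 7/4) = 135/4; numerator = 3(288/24035) = 864/24035; a_5 = (864/24035)/(135/4) = 128/120175

r = -3/4; a_0 = 1; a_1 = 12/11; a_2 = 24/55; a_3 = 96/1045; a_4 = 288/24035; a_5 = 128/120175


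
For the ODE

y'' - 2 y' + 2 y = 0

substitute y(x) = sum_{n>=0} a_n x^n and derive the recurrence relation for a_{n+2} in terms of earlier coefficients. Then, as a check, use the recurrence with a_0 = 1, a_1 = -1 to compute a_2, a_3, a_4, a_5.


Substitute y = sum_n a_n x^n.
y''(x) has coefficient (n+2)(n+1) a_{n+2} at x^n;
-2 y'(x) has coefficient -2 (n+1) a_{n+1} at x^n;
2 y(x) has coefficient 2 a_n at x^n.
Matching x^n: (n+2)(n+1) a_{n+2} - 2 (n+1) a_{n+1} + 2 a_n = 0.
Thus a_{n+2} = [2 (n+1) a_{n+1} - 2 a_n] / ((n+1)(n+2)).

Check with a_0 = 1, a_1 = -1 (apply the recurrence for n = 0, 1, 2, 3): a_0 = 1, a_1 = -1, a_2 = -2, a_3 = -1, a_4 = -1/6, a_5 = 1/30.

a_(n+2) = [2 (n+1) a_(n+1) - 2 a_n] / ((n+1)(n+2)); check: a_0 = 1, a_1 = -1, a_2 = -2, a_3 = -1, a_4 = -1/6, a_5 = 1/30


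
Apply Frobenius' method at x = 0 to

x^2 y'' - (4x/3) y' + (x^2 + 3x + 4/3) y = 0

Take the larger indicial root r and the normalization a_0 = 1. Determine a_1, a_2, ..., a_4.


Write in Frobenius form y'' + (p(x)/x) y' + (q(x)/x^2) y = 0:
  p(x) = -4/3,  q(x) = x^2 + 3x + 4/3.
Indicial equation: r(r-1) + (-4/3) r + (4/3) = 0 -> roots r_1 = 4/3, r_2 = 1.
Take r = r_1 = 4/3. Let y(x) = x^r sum_{n>=0} a_n x^n with a_0 = 1.
Substitute y = x^r sum a_n x^n and match x^{r+n}. The recurrence is
  D(n) a_n + 3 a_{n-1} + 1 a_{n-2} = 0,  where D(n) = (r+n)(r+n-1) + (-4/3)(r+n) + (4/3).
  a_n = [-3 a_{n-1} - 1 a_{n-2}] / D(n).
Since the indicial polynomial factors as (r - r_1)(r - r_2), D(n) = (r_1 + n - r_1)(r_1 + n - r_2) = n(n + 1/3).
Evaluating step by step (a_0 = 1):
  n = 1: D(1) = 1(1 + 1/3) = 4/3; numerator = -3(1) = -3; a_1 = (-3)/(4/3) = -9/4
  n = 2: D(2) = 2(2 + 1/3) = 14/3; numerator = -3(-9/4) - 1(1) = 23/4; a_2 = (23/4)/(14/3) = 69/56
  n = 3: D(3) = 3(3 + 1/3) = 10; numerator = -3(69/56) - 1(-9/4) = -81/56; a_3 = (-81/56)/(10) = -81/560
  n = 4: D(4) = 4(4 + 1/3) = 52/3; numerator = -3(-81/560) - 1(69/56) = -447/560; a_4 = (-447/560)/(52/3) = -1341/29120

r = 4/3; a_0 = 1; a_1 = -9/4; a_2 = 69/56; a_3 = -81/560; a_4 = -1341/29120


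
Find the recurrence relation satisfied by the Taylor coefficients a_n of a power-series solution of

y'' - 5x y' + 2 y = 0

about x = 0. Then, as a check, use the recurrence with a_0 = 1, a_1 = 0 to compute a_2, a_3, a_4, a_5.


Substitute y = sum_n a_n x^n.
y''(x) has coefficient (n+2)(n+1) a_{n+2} at x^n;
-5 x y'(x) has coefficient -5 n a_n at x^n (shift);
2 y(x) has coefficient 2 a_n at x^n.
Matching x^n: (n+2)(n+1) a_{n+2} + (-5n + 2) a_n = 0.
Thus a_{n+2} = (5n - 2) / ((n+1)(n+2)) * a_n.

Check with a_0 = 1, a_1 = 0 (apply the recurrence for n = 0, 1, 2, 3): a_0 = 1, a_1 = 0, a_2 = -1, a_3 = 0, a_4 = -2/3, a_5 = 0.

a_(n+2) = (5n - 2) / ((n+1)(n+2)) * a_n; check: a_0 = 1, a_1 = 0, a_2 = -1, a_3 = 0, a_4 = -2/3, a_5 = 0


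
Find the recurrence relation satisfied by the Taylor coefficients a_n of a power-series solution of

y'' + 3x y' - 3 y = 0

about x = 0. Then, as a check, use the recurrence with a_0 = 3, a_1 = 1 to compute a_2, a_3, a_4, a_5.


Substitute y = sum_n a_n x^n.
y''(x) has coefficient (n+2)(n+1) a_{n+2} at x^n;
3 x y'(x) has coefficient 3 n a_n at x^n (shift);
-3 y(x) has coefficient -3 a_n at x^n.
Matching x^n: (n+2)(n+1) a_{n+2} + (3n - 3) a_n = 0.
Thus a_{n+2} = (-3n + 3) / ((n+1)(n+2)) * a_n.

Check with a_0 = 3, a_1 = 1 (apply the recurrence for n = 0, 1, 2, 3): a_0 = 3, a_1 = 1, a_2 = 9/2, a_3 = 0, a_4 = -9/8, a_5 = 0.

a_(n+2) = (-3n + 3) / ((n+1)(n+2)) * a_n; check: a_0 = 3, a_1 = 1, a_2 = 9/2, a_3 = 0, a_4 = -9/8, a_5 = 0


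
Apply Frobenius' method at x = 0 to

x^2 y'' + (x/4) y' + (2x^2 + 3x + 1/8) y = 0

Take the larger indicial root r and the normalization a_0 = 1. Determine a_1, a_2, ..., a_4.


Write in Frobenius form y'' + (p(x)/x) y' + (q(x)/x^2) y = 0:
  p(x) = 1/4,  q(x) = 2x^2 + 3x + 1/8.
Indicial equation: r(r-1) + (1/4) r + (1/8) = 0 -> roots r_1 = 1/2, r_2 = 1/4.
Take r = r_1 = 1/2. Let y(x) = x^r sum_{n>=0} a_n x^n with a_0 = 1.
Substitute y = x^r sum a_n x^n and match x^{r+n}. The recurrence is
  D(n) a_n + 3 a_{n-1} + 2 a_{n-2} = 0,  where D(n) = (r+n)(r+n-1) + (1/4)(r+n) + (1/8).
  a_n = [-3 a_{n-1} - 2 a_{n-2}] / D(n).
Since the indicial polynomial factors as (r - r_1)(r - r_2), D(n) = (r_1 + n - r_1)(r_1 + n - r_2) = n(n + 1/4).
Evaluating step by step (a_0 = 1):
  n = 1: D(1) = 1(1 + 1/4) = 5/4; numerator = -3(1) = -3; a_1 = (-3)/(5/4) = -12/5
  n = 2: D(2) = 2(2 + 1/4) = 9/2; numerator = -3(-12/5) - 2(1) = 26/5; a_2 = (26/5)/(9/2) = 52/45
  n = 3: D(3) = 3(3 + 1/4) = 39/4; numerator = -3(52/45) - 2(-12/5) = 4/3; a_3 = (4/3)/(39/4) = 16/117
  n = 4: D(4) = 4(4 + 1/4) = 17; numerator = -3(16/117) - 2(52/45) = -1592/585; a_4 = (-1592/585)/(17) = -1592/9945

r = 1/2; a_0 = 1; a_1 = -12/5; a_2 = 52/45; a_3 = 16/117; a_4 = -1592/9945


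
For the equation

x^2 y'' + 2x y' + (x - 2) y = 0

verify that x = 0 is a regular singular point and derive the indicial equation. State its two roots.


Divide by x^2 to reach normal form y'' + P_1(x) y' + P_2(x) y = 0 with P_1(x) = 2/x and P_2(x) = 1/x - 2/x^2.
x = 0 is a singular point because the y'-coefficient 2/x has a pole at x = 0 and the y-coefficient 1/x - 2/x^2 has a pole at x = 0.
It is a regular singular point because x P_1(x) = p(x) = 2 and x^2 P_2(x) = q(x) = x - 2 are polynomials, hence analytic at x = 0.
p(0) = 2,  q(0) = -2.
Indicial equation: r(r-1) + p(0) r + q(0) = 0, i.e. r^2 + (p(0) - 1) r + q(0) = 0, i.e. r^2 + 1 r - 2 = 0.
Discriminant: (1)^2 - 4(-2) = 9, so r = (-1 ± 3)/2.
Solving: r_1 = 1, r_2 = -2.

indicial: r^2 + 1 r - 2 = 0; roots r_1 = 1, r_2 = -2
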